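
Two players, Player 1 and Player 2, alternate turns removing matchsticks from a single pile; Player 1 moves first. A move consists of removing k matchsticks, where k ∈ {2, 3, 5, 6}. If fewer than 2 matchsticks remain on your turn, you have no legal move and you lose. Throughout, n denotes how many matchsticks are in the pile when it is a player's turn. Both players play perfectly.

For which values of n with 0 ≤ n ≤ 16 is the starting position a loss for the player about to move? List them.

0, 1, 8, 9, 16

Build the W/L table. Terminal = L. A non-terminal position is W if it has a move to some L; otherwise it is L.
n=0: no move → L
n=1: no move → L
n=2: →0(L), so W
n=3: →1(L), so W
n=4: →1(L), so W
n=5: →0(L), so W
n=6: →1(L), so W
n=7: →1(L), so W
n=8: →6(W), 5(W), 3(W), 2(W) — all W, so L
n=9: →7(W), 6(W), 4(W), 3(W) — all W, so L
n=10: →8(L), so W
n=11: →9(L), so W
n=12: →9(L), so W
n=13: →8(L), so W
n=14: →9(L), so W
n=15: →9(L), so W
n=16: →14(W), 13(W), 11(W), 10(W) — all W, so L
Reading off the rows marked L gives the requested list; there are 5 such values of n.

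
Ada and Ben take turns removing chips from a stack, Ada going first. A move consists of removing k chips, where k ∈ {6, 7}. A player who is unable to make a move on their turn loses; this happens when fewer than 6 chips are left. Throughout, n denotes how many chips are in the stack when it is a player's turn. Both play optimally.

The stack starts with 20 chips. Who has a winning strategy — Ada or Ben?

Classify positions by backward induction: terminal positions (no move available) are L. From any other position, the mover wins iff some move reaches an L.
n=0: no move → L
n=1: no move → L
n=2: no move → L
n=3: no move → L
n=4: no move → L
n=5: no move → L
n=6: W (go to 0, an L position)
n=7: W (go to 1, an L position)
n=8: W (go to 2, an L position)
n=9: W (go to 3, an L position)
n=10: W (go to 4, an L position)
n=11: W (go to 5, an L position)
n=12: W (go to 5, an L position)
n=13: L (options 7(W), 6(W) are all W)
n=14: L (options 8(W), 7(W) are all W)
n=15: L (options 9(W), 8(W) are all W)
n=16: L (options 10(W), 9(W) are all W)
n=17: L (options 11(W), 10(W) are all W)
n=18: L (options 12(W), 11(W) are all W)
n=19: W (go to 13, an L position)
n=20: W (go to 14, an L position)
From 20 Ada can remove 6, leaving 14, reaching an L position.

Ada wins.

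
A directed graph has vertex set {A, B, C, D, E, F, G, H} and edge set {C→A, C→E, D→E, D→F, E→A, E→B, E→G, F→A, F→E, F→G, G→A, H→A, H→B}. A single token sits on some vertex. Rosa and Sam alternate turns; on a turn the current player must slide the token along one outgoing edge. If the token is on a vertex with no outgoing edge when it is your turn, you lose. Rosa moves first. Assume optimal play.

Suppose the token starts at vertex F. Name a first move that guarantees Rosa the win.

Build the W/L table. Terminal = L. A non-terminal position is W if it has a move to some L; otherwise it is L.
Every edge goes from a vertex to one that appears earlier in the order A, B, G, E, H, C, F, D, so processing vertices in that order labels each vertex after all of its successors.
A: no outgoing edge → L
B: no outgoing edge → L
G: reaches L-position A → W
E: reaches L-position B → W
H: reaches L-position B → W
C: reaches L-position A → W
F: reaches L-position A → W
D: only reaches F(W), E(W), all W → L
From F, the L positions reachable in one move are: A.

Move to A.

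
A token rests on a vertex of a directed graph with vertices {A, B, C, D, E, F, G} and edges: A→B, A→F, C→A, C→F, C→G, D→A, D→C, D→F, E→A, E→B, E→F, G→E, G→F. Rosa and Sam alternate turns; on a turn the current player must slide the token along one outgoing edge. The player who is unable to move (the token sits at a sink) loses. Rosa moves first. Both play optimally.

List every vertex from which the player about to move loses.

Label each position W (a win for the player to move) or L (a loss). A position with no legal move is L; any other position is W exactly when some move reaches an L, and L when every move reaches a W.
Every edge goes from a vertex to one that appears earlier in the order F, B, A, E, G, C, D, so processing vertices in that order labels each vertex after all of its successors.
F: no outgoing edge → L
B: no outgoing edge → L
A: W (go to B, an L position)
E: W (go to B, an L position)
G: W (go to F, an L position)
C: W (go to F, an L position)
D: W (go to F, an L position)
The losing starting vertices are exactly the entries labelled L in this table (2 of them).

B, F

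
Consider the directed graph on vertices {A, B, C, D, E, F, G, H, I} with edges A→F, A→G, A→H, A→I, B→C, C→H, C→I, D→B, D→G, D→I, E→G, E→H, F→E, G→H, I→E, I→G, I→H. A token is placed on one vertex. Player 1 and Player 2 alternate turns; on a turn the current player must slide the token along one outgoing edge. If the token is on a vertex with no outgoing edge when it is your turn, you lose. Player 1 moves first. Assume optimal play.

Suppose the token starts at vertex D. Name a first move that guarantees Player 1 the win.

Positions with no move are L. A position that does have a move is losing for the player to move precisely when every available move leads to a winning position for the opponent. Fill in the labels:
Every edge goes from a vertex to one that appears earlier in the order H, G, E, I, C, F, B, A, D, so processing vertices in that order labels each vertex after all of its successors.
H: no outgoing edge → L
G: W (go to H, an L position)
E: W (go to H, an L position)
I: W (go to H, an L position)
C: W (go to H, an L position)
F: L (sole option E(W) is W)
B: L (sole option C(W) is W)
A: W (go to F, an L position)
D: W (go to B, an L position)
From D, the L positions reachable in one move are: B.

Move to B.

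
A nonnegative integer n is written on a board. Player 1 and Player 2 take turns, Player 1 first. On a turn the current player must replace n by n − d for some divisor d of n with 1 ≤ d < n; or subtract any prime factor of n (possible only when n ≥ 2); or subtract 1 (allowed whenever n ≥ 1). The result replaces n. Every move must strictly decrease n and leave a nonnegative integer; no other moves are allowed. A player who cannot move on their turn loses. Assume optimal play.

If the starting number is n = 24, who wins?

Compute win/loss labels from the base case upward. A position with no move is L. Any other position is W if it can reach an L in one move, else L.
n=0: no move → L
n=1: can move to 0, which is L ⇒ W
n=2: can move to 0, which is L ⇒ W
n=3: can move to 0, which is L ⇒ W
n=4: moves to 2(W), 3(W); every one is W ⇒ L
n=5: can move to 0, which is L ⇒ W
n=6: can move to 4, which is L ⇒ W
n=7: can move to 0, which is L ⇒ W
n=8: can move to 4, which is L ⇒ W
n=9: moves to 6(W), 8(W); every one is W ⇒ L
n=10: can move to 9, which is L ⇒ W
n=11: can move to 0, which is L ⇒ W
n=12: can move to 9, which is L ⇒ W
n=13: can move to 0, which is L ⇒ W
n=14: moves to 7(W), 12(W), 13(W); every one is W ⇒ L
n=15: can move to 14, which is L ⇒ W
n=16: can move to 14, which is L ⇒ W
n=17: can move to 0, which is L ⇒ W
n=18: can move to 9, which is L ⇒ W
n=19: can move to 0, which is L ⇒ W
n=20: moves to 10(W), 15(W), 16(W), 18(W), 19(W); every one is W ⇒ L
n=21: can move to 14, which is L ⇒ W
n=22: can move to 20, which is L ⇒ W
n=23: can move to 0, which is L ⇒ W
n=24: can move to 20, which is L ⇒ W
The starting position 24 is W: Player 1 should move to 20, handing over an L position.

Player 1 wins.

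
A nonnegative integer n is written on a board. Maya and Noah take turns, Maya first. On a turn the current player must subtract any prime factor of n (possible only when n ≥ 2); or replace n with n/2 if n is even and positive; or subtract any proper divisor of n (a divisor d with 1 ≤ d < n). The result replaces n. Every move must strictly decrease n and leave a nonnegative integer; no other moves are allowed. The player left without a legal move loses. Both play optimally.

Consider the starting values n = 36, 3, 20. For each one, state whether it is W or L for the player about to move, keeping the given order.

36: W, 3: W, 20: L

Build the W/L table. Terminal = L. A non-terminal position is W if it has a move to some L; otherwise it is L.
n=0: no move → L
n=1: no move → L
n=2: can move to 0, which is L ⇒ W
n=3: can move to 0, which is L ⇒ W
n=4: moves to 2(W), 3(W); every one is W ⇒ L
n=5: can move to 0, which is L ⇒ W
n=6: can move to 4, which is L ⇒ W
n=7: can move to 0, which is L ⇒ W
n=8: can move to 4, which is L ⇒ W
n=9: moves to 6(W), 8(W); every one is W ⇒ L
n=10: can move to 9, which is L ⇒ W
n=11: can move to 0, which is L ⇒ W
n=12: can move to 9, which is L ⇒ W
n=13: can move to 0, which is L ⇒ W
n=14: moves to 7(W), 12(W), 13(W); every one is W ⇒ L
n=15: can move to 14, which is L ⇒ W
n=16: can move to 14, which is L ⇒ W
n=17: can move to 0, which is L ⇒ W
n=18: can move to 9, which is L ⇒ W
n=19: can move to 0, which is L ⇒ W
n=20: moves to 10(W), 15(W), 16(W), 18(W), 19(W); every one is W ⇒ L
n=21: can move to 14, which is L ⇒ W
n=22: can move to 20, which is L ⇒ W
n=23: can move to 0, which is L ⇒ W
n=24: can move to 20, which is L ⇒ W
n=25: can move to 20, which is L ⇒ W
n=26: moves to 13(W), 24(W), 25(W); every one is W ⇒ L
n=27: can move to 26, which is L ⇒ W
n=28: can move to 14, which is L ⇒ W
n=29: can move to 0, which is L ⇒ W
n=30: can move to 20, which is L ⇒ W
n=31: can move to 0, which is L ⇒ W
n=32: moves to 16(W), 24(W), 28(W), 30(W), 31(W); every one is W ⇒ L
n=33: can move to 32, which is L ⇒ W
n=34: can move to 32, which is L ⇒ W
n=35: moves to 28(W), 30(W), 34(W); every one is W ⇒ L
n=36: can move to 32, which is L ⇒ W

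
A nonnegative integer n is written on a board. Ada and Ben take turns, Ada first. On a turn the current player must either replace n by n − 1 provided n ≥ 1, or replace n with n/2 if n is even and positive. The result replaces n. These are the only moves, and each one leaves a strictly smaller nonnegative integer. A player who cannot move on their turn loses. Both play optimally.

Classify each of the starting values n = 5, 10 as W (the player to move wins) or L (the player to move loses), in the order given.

Positions with no move are L. A position that does have a move is losing for the player to move precisely when every available move leads to a winning position for the opponent. Fill in the labels:
n=0: no move → L
n=1: can move to 0, which is L ⇒ W
n=2: the only move is to 1(W), a W ⇒ L
n=3: can move to 2, which is L ⇒ W
n=4: can move to 2, which is L ⇒ W
n=5: the only move is to 4(W), a W ⇒ L
n=6: can move to 5, which is L ⇒ W
n=7: the only move is to 6(W), a W ⇒ L
n=8: can move to 7, which is L ⇒ W
n=9: the only move is to 8(W), a W ⇒ L
n=10: can move to 5, which is L ⇒ W

5: L, 10: W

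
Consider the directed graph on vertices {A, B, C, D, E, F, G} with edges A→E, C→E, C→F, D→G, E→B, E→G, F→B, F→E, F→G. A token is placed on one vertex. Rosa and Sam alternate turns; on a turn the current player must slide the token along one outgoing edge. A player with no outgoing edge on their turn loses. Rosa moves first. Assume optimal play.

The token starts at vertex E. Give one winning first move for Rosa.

Build the W/L table. Terminal = L. A non-terminal position is W if it has a move to some L; otherwise it is L.
Every edge goes from a vertex to one that appears earlier in the order G, B, E, F, D, A, C, so processing vertices in that order labels each vertex after all of its successors.
G: no outgoing edge → L
B: no outgoing edge → L
E: reaches L-position B → W
F: reaches L-position B → W
D: reaches L-position G → W
A: only reaches E(W), which is W → L
C: only reaches F(W), E(W), all W → L
From E, the L positions reachable in one move are: B, G. Any move reaching one of these is winning.

Move to B.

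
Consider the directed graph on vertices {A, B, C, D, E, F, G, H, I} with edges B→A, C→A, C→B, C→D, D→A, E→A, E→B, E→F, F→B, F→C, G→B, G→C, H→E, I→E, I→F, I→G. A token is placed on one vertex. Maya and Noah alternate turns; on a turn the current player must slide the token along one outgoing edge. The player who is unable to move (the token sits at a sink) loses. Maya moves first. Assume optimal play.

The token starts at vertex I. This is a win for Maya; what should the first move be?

Move to G.

Use the standard recursion: the mover loses at a terminal position; elsewhere, the mover wins exactly when some move hands the opponent an L position.
Every edge goes from a vertex to one that appears earlier in the order A, D, B, C, F, E, H, G, I, so processing vertices in that order labels each vertex after all of its successors.
A: no outgoing edge → L
D: →A(L), so W
B: →A(L), so W
C: →A(L), so W
F: →C(W), B(W) — all W, so L
E: →F(L), so W
H: →E(W) only, which is W, so L
G: →C(W), B(W) — all W, so L
I: →G(L), so W
From I, the L positions reachable in one move are: G, F. Any move reaching one of these is winning.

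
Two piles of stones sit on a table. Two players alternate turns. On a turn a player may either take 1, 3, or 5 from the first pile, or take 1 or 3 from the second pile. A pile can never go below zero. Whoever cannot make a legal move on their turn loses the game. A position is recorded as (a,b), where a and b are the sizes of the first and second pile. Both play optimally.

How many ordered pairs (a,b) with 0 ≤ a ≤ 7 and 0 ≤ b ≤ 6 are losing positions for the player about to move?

Build the W/L table. Terminal = L. A non-terminal position is W if it has a move to some L; otherwise it is L.
Every move lowers a or b (never raises either), so fill the grid row by row in increasing a, and left to right within a row: each cell's successors are then already labelled.
      b=0  b=1  b=2  b=3  b=4  b=5  b=6
a=0:    L    W    L    W    L    W    L
a=1:    W    L    W    L    W    L    W
a=2:    L    W    L    W    L    W    L
a=3:    W    L    W    L    W    L    W
a=4:    L    W    L    W    L    W    L
a=5:    W    L    W    L    W    L    W
a=6:    L    W    L    W    L    W    L
a=7:    W    L    W    L    W    L    W
Cells with no legal move (terminal, hence L): (0,0).
The remaining L cells, each justified by listing all of its moves:
(0,2): the only move is to (0,1)(W), a W ⇒ L
(0,4): moves to (0,3)(W), (0,1)(W); every one is W ⇒ L
(0,6): moves to (0,5)(W), (0,3)(W); every one is W ⇒ L
(1,1): moves to (0,1)(W), (1,0)(W); every one is W ⇒ L
(1,3): moves to (0,3)(W), (1,2)(W), (1,0)(W); every one is W ⇒ L
(1,5): moves to (0,5)(W), (1,4)(W), (1,2)(W); every one is W ⇒ L
(2,0): the only move is to (1,0)(W), a W ⇒ L
(2,2): moves to (1,2)(W), (2,1)(W); every one is W ⇒ L
(2,4): moves to (1,4)(W), (2,3)(W), (2,1)(W); every one is W ⇒ L
(2,6): moves to (1,6)(W), (2,5)(W), (2,3)(W); every one is W ⇒ L
(3,1): moves to (2,1)(W), (0,1)(W), (3,0)(W); every one is W ⇒ L
(3,3): moves to (2,3)(W), (0,3)(W), (3,2)(W), (3,0)(W); every one is W ⇒ L
(3,5): moves to (2,5)(W), (0,5)(W), (3,4)(W), (3,2)(W); every one is W ⇒ L
(4,0): moves to (3,0)(W), (1,0)(W); every one is W ⇒ L
(4,2): moves to (3,2)(W), (1,2)(W), (4,1)(W); every one is W ⇒ L
(4,4): moves to (3,4)(W), (1,4)(W), (4,3)(W), (4,1)(W); every one is W ⇒ L
(4,6): moves to (3,6)(W), (1,6)(W), (4,5)(W), (4,3)(W); every one is W ⇒ L
(5,1): moves to (4,1)(W), (2,1)(W), (0,1)(W), (5,0)(W); every one is W ⇒ L
(5,3): moves to (4,3)(W), (2,3)(W), (0,3)(W), (5,2)(W), (5,0)(W); every one is W ⇒ L
(5,5): moves to (4,5)(W), (2,5)(W), (0,5)(W), (5,4)(W), (5,2)(W); every one is W ⇒ L
(6,0): moves to (5,0)(W), (3,0)(W), (1,0)(W); every one is W ⇒ L
(6,2): moves to (5,2)(W), (3,2)(W), (1,2)(W), (6,1)(W); every one is W ⇒ L
(6,4): moves to (5,4)(W), (3,4)(W), (1,4)(W), (6,3)(W), (6,1)(W); every one is W ⇒ L
(6,6): moves to (5,6)(W), (3,6)(W), (1,6)(W), (6,5)(W), (6,3)(W); every one is W ⇒ L
(7,1): moves to (6,1)(W), (4,1)(W), (2,1)(W), (7,0)(W); every one is W ⇒ L
(7,3): moves to (6,3)(W), (4,3)(W), (2,3)(W), (7,2)(W), (7,0)(W); every one is W ⇒ L
(7,5): moves to (6,5)(W), (4,5)(W), (2,5)(W), (7,4)(W), (7,2)(W); every one is W ⇒ L
Every other cell has at least one move into one of the L cells above, so it is W.
L cells per row: a=0: 4, a=1: 3, a=2: 4, a=3: 3, a=4: 4, a=5: 3, a=6: 4, a=7: 3; total 28.

28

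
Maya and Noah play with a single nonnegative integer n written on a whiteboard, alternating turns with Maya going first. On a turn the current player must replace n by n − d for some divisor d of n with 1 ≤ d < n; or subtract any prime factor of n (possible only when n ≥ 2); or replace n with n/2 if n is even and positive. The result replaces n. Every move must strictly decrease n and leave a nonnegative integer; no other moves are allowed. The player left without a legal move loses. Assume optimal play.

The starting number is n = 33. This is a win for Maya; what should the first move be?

Move to 32.

Label each position W (a win for the player to move) or L (a loss). A position with no legal move is L; any other position is W exactly when some move reaches an L, and L when every move reaches a W.
n=0: no move → L
n=1: no move → L
n=2: W (go to 0, an L position)
n=3: W (go to 0, an L position)
n=4: L (options 2(W), 3(W) are all W)
n=5: W (go to 0, an L position)
n=6: W (go to 4, an L position)
n=7: W (go to 0, an L position)
n=8: W (go to 4, an L position)
n=9: L (options 6(W), 8(W) are all W)
n=10: W (go to 9, an L position)
n=11: W (go to 0, an L position)
n=12: W (go to 9, an L position)
n=13: W (go to 0, an L position)
n=14: L (options 7(W), 12(W), 13(W) are all W)
n=15: W (go to 14, an L position)
n=16: W (go to 14, an L position)
n=17: W (go to 0, an L position)
n=18: W (go to 9, an L position)
n=19: W (go to 0, an L position)
n=20: L (options 10(W), 15(W), 16(W), 18(W), 19(W) are all W)
n=21: W (go to 14, an L position)
n=22: W (go to 20, an L position)
n=23: W (go to 0, an L position)
n=24: W (go to 20, an L position)
n=25: W (go to 20, an L position)
n=26: L (options 13(W), 24(W), 25(W) are all W)
n=27: W (go to 26, an L position)
n=28: W (go to 14, an L position)
n=29: W (go to 0, an L position)
n=30: W (go to 20, an L position)
n=31: W (go to 0, an L position)
n=32: L (options 16(W), 24(W), 28(W), 30(W), 31(W) are all W)
n=33: W (go to 32, an L position)
From 33, the L positions reachable in one move are: 32.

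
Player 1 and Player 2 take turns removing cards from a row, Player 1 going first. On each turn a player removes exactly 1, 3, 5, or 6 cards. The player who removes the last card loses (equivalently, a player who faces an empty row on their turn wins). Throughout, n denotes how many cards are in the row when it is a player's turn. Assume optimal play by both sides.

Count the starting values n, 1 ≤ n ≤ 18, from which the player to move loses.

6

Positions with no move are W. A position that does have a move is losing for the player to move precisely when every available move leads to a winning position for the opponent. Fill in the labels:
n=0: no move; the opponent has just taken the last card and therefore loses → W
n=1: the only move is to 0(W), a W ⇒ L
n=2: can move to 1, which is L ⇒ W
n=3: moves to 2(W), 0(W); every one is W ⇒ L
n=4: can move to 3, which is L ⇒ W
n=5: moves to 4(W), 2(W), 0(W); every one is W ⇒ L
n=6: can move to 5, which is L ⇒ W
n=7: can move to 1, which is L ⇒ W
n=8: can move to 5, which is L ⇒ W
n=9: can move to 3, which is L ⇒ W
n=10: can move to 5, which is L ⇒ W
n=11: can move to 5, which is L ⇒ W
n=12: moves to 11(W), 9(W), 7(W), 6(W); every one is W ⇒ L
n=13: can move to 12, which is L ⇒ W
n=14: moves to 13(W), 11(W), 9(W), 8(W); every one is W ⇒ L
n=15: can move to 14, which is L ⇒ W
n=16: moves to 15(W), 13(W), 11(W), 10(W); every one is W ⇒ L
n=17: can move to 16, which is L ⇒ W
n=18: can move to 12, which is L ⇒ W
L entries with 1 ≤ n ≤ 18 (the range starts at n=1): n = 1, 3, 5, 12, 14, 16; that makes 6.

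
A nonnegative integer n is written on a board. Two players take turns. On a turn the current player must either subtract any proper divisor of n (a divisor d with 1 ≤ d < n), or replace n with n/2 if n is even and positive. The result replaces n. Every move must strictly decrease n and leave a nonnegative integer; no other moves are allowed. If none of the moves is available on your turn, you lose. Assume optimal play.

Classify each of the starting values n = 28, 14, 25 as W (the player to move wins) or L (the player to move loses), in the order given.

28: W, 14: W, 25: L

Build the W/L table. Terminal = L. A non-terminal position is W if it has a move to some L; otherwise it is L.
n=0: no move → L
n=1: no move → L
n=2: W (go to 1, an L position)
n=3: L (sole option 2(W) is W)
n=4: W (go to 3, an L position)
n=5: L (sole option 4(W) is W)
n=6: W (go to 3, an L position)
n=7: L (sole option 6(W) is W)
n=8: W (go to 7, an L position)
n=9: L (options 6(W), 8(W) are all W)
n=10: W (go to 5, an L position)
n=11: L (sole option 10(W) is W)
n=12: W (go to 9, an L position)
n=13: L (sole option 12(W) is W)
n=14: W (go to 7, an L position)
n=15: L (options 10(W), 12(W), 14(W) are all W)
n=16: W (go to 15, an L position)
n=17: L (sole option 16(W) is W)
n=18: W (go to 9, an L position)
n=19: L (sole option 18(W) is W)
n=20: W (go to 15, an L position)
n=21: L (options 14(W), 18(W), 20(W) are all W)
n=22: W (go to 11, an L position)
n=23: L (sole option 22(W) is W)
n=24: W (go to 21, an L position)
n=25: L (options 20(W), 24(W) are all W)
n=26: W (go to 13, an L position)
n=27: L (options 18(W), 24(W), 26(W) are all W)
n=28: W (go to 21, an L position)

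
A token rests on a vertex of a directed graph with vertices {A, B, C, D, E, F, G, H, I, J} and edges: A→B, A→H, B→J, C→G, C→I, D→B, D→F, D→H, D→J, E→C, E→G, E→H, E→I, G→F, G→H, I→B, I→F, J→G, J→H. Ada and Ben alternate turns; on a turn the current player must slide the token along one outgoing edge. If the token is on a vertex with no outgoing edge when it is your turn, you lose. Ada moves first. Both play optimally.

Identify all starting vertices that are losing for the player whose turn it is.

Use the standard recursion: the mover loses at a terminal position; elsewhere, the mover wins exactly when some move hands the opponent an L position.
Every edge goes from a vertex to one that appears earlier in the order F, H, G, J, B, D, I, C, E, A, so processing vertices in that order labels each vertex after all of its successors.
F: no outgoing edge → L
H: no outgoing edge → L
G: reaches L-position H → W
J: reaches L-position H → W
B: only reaches J(W), which is W → L
D: reaches L-position B → W
I: reaches L-position B → W
C: only reaches I(W), G(W), all W → L
E: reaches L-position C → W
A: reaches L-position B → W
The losing starting vertices are exactly the entries labelled L in this table (4 of them).

B, C, F, H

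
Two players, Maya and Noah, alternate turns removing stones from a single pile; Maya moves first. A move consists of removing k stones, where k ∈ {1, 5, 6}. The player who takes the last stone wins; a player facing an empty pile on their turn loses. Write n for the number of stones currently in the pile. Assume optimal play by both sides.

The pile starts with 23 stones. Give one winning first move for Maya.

Positions with no move are L. A position that does have a move is losing for the player to move precisely when every available move leads to a winning position for the opponent. Fill in the labels:
n=0: no move → L
n=1: reaches L-position 0 → W
n=2: only reaches 1(W), which is W → L
n=3: reaches L-position 2 → W
n=4: only reaches 3(W), which is W → L
n=5: reaches L-position 4 → W
n=6: reaches L-position 0 → W
n=7: reaches L-position 2 → W
n=8: reaches L-position 2 → W
n=9: reaches L-position 4 → W
n=10: reaches L-position 4 → W
n=11: only reaches 10(W), 6(W), 5(W), all W → L
n=12: reaches L-position 11 → W
n=13: only reaches 12(W), 8(W), 7(W), all W → L
n=14: reaches L-position 13 → W
n=15: only reaches 14(W), 10(W), 9(W), all W → L
n=16: reaches L-position 15 → W
n=17: reaches L-position 11 → W
n=18: reaches L-position 13 → W
n=19: reaches L-position 13 → W
n=20: reaches L-position 15 → W
n=21: reaches L-position 15 → W
n=22: only reaches 21(W), 17(W), 16(W), all W → L
n=23: reaches L-position 22 → W
From 23, the L positions reachable in one move are: 22.

Remove 1, leaving 22.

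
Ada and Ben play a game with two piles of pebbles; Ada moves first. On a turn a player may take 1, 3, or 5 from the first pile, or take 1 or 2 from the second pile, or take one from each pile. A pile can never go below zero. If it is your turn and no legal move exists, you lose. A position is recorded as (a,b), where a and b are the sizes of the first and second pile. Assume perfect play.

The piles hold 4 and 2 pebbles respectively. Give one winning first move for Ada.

Move to (3,2).

Classify positions by backward induction: terminal positions (no move available) are L. From any other position, the mover wins iff some move reaches an L.
No move ever increases a pile, so every position that can arise here has a ≤ 4 and b ≤ 2; it is enough to label the cells with 0 ≤ a ≤ 4 and 0 ≤ b ≤ 2.
Every move lowers a or b (never raises either), so fill the grid row by row in increasing a, and left to right within a row: each cell's successors are then already labelled.
      b=0  b=1  b=2
a=0:    L    W    W
a=1:    W    W    L
a=2:    L    W    W
a=3:    W    W    L
a=4:    L    W    W
Cells with no legal move (terminal, hence L): (0,0).
The remaining L cells, each justified by listing all of its moves:
(1,2): →(0,2)(W), (1,1)(W), (1,0)(W), (0,1)(W) — all W, so L
(2,0): →(1,0)(W) only, which is W, so L
(3,2): →(2,2)(W), (0,2)(W), (3,1)(W), (3,0)(W), (2,1)(W) — all W, so L
(4,0): →(3,0)(W), (1,0)(W) — all W, so L
Every other cell has at least one move into one of the L cells above, so it is W.
From (4,2), the L positions reachable in one move are: (3,2), (1,2), (4,0). Any move reaching one of these is winning.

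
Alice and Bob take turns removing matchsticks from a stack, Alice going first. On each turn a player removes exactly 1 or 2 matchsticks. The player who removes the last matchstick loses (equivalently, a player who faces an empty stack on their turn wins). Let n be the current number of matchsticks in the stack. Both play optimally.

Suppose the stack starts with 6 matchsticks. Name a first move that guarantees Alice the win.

Build the W/L table. Terminal = W. A non-terminal position is W if it has a move to some L; otherwise it is L.
n=0: no move; the opponent has just taken the last matchstick and therefore loses → W
n=1: the only move is to 0(W), a W ⇒ L
n=2: can move to 1, which is L ⇒ W
n=3: can move to 1, which is L ⇒ W
n=4: moves to 3(W), 2(W); every one is W ⇒ L
n=5: can move to 4, which is L ⇒ W
n=6: can move to 4, which is L ⇒ W
From 6, the L positions reachable in one move are: 4.

Remove 2, leaving 4.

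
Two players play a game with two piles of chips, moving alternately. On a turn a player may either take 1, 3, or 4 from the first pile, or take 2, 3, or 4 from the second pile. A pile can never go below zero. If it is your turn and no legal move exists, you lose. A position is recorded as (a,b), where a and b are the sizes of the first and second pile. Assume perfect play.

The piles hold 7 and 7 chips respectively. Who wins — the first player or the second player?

The second player wins.

Label each position W (a win for the player to move) or L (a loss). A position with no legal move is L; any other position is W exactly when some move reaches an L, and L when every move reaches a W.
No move ever increases a pile, so every position that can arise here has a ≤ 7 and b ≤ 7; it is enough to label the cells with 0 ≤ a ≤ 7 and 0 ≤ b ≤ 7.
Every move lowers a or b (never raises either), so fill the grid row by row in increasing a, and left to right within a row: each cell's successors are then already labelled.
      b=0  b=1  b=2  b=3  b=4  b=5  b=6  b=7
a=0:    L    L    W    W    W    W    L    L
a=1:    W    W    L    L    W    W    W    W
a=2:    L    L    W    W    W    W    L    L
a=3:    W    W    L    L    W    W    W    W
a=4:    W    W    W    W    L    L    W    W
a=5:    W    W    W    W    W    W    W    W
a=6:    W    W    W    W    L    L    W    W
a=7:    L    L    W    W    W    W    L    L
Cells with no legal move (terminal, hence L): (0,0), (0,1).
The remaining L cells, each justified by listing all of its moves:
(0,6): only reaches (0,4)(W), (0,3)(W), (0,2)(W), all W → L
(0,7): only reaches (0,5)(W), (0,4)(W), (0,3)(W), all W → L
(1,2): only reaches (0,2)(W), (1,0)(W), all W → L
(1,3): only reaches (0,3)(W), (1,1)(W), (1,0)(W), all W → L
(2,0): only reaches (1,0)(W), which is W → L
(2,1): only reaches (1,1)(W), which is W → L
(2,6): only reaches (1,6)(W), (2,4)(W), (2,3)(W), (2,2)(W), all W → L
(2,7): only reaches (1,7)(W), (2,5)(W), (2,4)(W), (2,3)(W), all W → L
(3,2): only reaches (2,2)(W), (0,2)(W), (3,0)(W), all W → L
(3,3): only reaches (2,3)(W), (0,3)(W), (3,1)(W), (3,0)(W), all W → L
(4,4): only reaches (3,4)(W), (1,4)(W), (0,4)(W), (4,2)(W), (4,1)(W), (4,0)(W), all W → L
(4,5): only reaches (3,5)(W), (1,5)(W), (0,5)(W), (4,3)(W), (4,2)(W), (4,1)(W), all W → L
(6,4): only reaches (5,4)(W), (3,4)(W), (2,4)(W), (6,2)(W), (6,1)(W), (6,0)(W), all W → L
(6,5): only reaches (5,5)(W), (3,5)(W), (2,5)(W), (6,3)(W), (6,2)(W), (6,1)(W), all W → L
(7,0): only reaches (6,0)(W), (4,0)(W), (3,0)(W), all W → L
(7,1): only reaches (6,1)(W), (4,1)(W), (3,1)(W), all W → L
(7,6): only reaches (6,6)(W), (4,6)(W), (3,6)(W), (7,4)(W), (7,3)(W), (7,2)(W), all W → L
(7,7): only reaches (6,7)(W), (4,7)(W), (3,7)(W), (7,5)(W), (7,4)(W), (7,3)(W), all W → L
Every other cell has at least one move into one of the L cells above, so it is W.
The starting position (7,7) is L: whatever the player to move does, the opponent receives a W position.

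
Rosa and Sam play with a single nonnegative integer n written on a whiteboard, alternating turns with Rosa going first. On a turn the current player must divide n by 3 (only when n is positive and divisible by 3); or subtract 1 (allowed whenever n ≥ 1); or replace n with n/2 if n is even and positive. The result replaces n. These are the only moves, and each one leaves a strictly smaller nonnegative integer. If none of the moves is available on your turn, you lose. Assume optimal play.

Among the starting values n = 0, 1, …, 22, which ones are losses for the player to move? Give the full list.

Label each position W (a win for the player to move) or L (a loss). A position with no legal move is L; any other position is W exactly when some move reaches an L, and L when every move reaches a W.
n=0: no move → L
n=1: can move to 0, which is L ⇒ W
n=2: the only move is to 1(W), a W ⇒ L
n=3: can move to 2, which is L ⇒ W
n=4: can move to 2, which is L ⇒ W
n=5: the only move is to 4(W), a W ⇒ L
n=6: can move to 2, which is L ⇒ W
n=7: the only move is to 6(W), a W ⇒ L
n=8: can move to 7, which is L ⇒ W
n=9: moves to 3(W), 8(W); every one is W ⇒ L
n=10: can move to 5, which is L ⇒ W
n=11: the only move is to 10(W), a W ⇒ L
n=12: can move to 11, which is L ⇒ W
n=13: the only move is to 12(W), a W ⇒ L
n=14: can move to 7, which is L ⇒ W
n=15: can move to 5, which is L ⇒ W
n=16: moves to 8(W), 15(W); every one is W ⇒ L
n=17: can move to 16, which is L ⇒ W
n=18: can move to 9, which is L ⇒ W
n=19: the only move is to 18(W), a W ⇒ L
n=20: can move to 19, which is L ⇒ W
n=21: can move to 7, which is L ⇒ W
n=22: can move to 11, which is L ⇒ W
Reading off the rows marked L gives the requested list; there are 9 such values of n.

0, 2, 5, 7, 9, 11, 13, 16, 19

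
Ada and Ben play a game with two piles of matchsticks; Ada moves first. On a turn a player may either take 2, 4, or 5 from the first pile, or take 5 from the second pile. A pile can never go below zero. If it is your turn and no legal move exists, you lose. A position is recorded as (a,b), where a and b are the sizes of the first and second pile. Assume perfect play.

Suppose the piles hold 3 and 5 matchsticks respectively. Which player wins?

Ben wins.

Positions with no move are L. A position that does have a move is losing for the player to move precisely when every available move leads to a winning position for the opponent. Fill in the labels:
No move ever increases a pile, so every position that can arise here has a ≤ 3 and b ≤ 5; it is enough to label the cells with 0 ≤ a ≤ 3 and 0 ≤ b ≤ 5.
Every move lowers a or b (never raises either), so fill the grid row by row in increasing a, and left to right within a row: each cell's successors are then already labelled.
      b=0  b=1  b=2  b=3  b=4  b=5
a=0:    L    L    L    L    L    W
a=1:    L    L    L    L    L    W
a=2:    W    W    W    W    W    L
a=3:    W    W    W    W    W    L
Cells with no legal move (terminal, hence L): (0,0), (0,1), (0,2), (0,3), (0,4), (1,0), (1,1), (1,2), (1,3), (1,4).
The remaining L cells, each justified by listing all of its moves:
(2,5): →(0,5)(W), (2,0)(W) — all W, so L
(3,5): →(1,5)(W), (3,0)(W) — all W, so L
Every other cell has at least one move into one of the L cells above, so it is W.
The starting position (3,5) is L: whatever Ada does, the opponent receives a W position.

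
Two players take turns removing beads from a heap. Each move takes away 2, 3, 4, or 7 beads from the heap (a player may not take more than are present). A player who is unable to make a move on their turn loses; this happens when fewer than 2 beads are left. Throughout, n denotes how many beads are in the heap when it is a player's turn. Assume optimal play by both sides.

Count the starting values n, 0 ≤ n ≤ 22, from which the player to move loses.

Label each position W (a win for the player to move) or L (a loss). A position with no legal move is L; any other position is W exactly when some move reaches an L, and L when every move reaches a W.
n=0: no move → L
n=1: no move → L
n=2: can move to 0, which is L ⇒ W
n=3: can move to 1, which is L ⇒ W
n=4: can move to 1, which is L ⇒ W
n=5: can move to 1, which is L ⇒ W
n=6: moves to 4(W), 3(W), 2(W); every one is W ⇒ L
n=7: can move to 0, which is L ⇒ W
n=8: can move to 6, which is L ⇒ W
n=9: can move to 6, which is L ⇒ W
n=10: can move to 6, which is L ⇒ W
n=11: moves to 9(W), 8(W), 7(W), 4(W); every one is W ⇒ L
n=12: moves to 10(W), 9(W), 8(W), 5(W); every one is W ⇒ L
n=13: can move to 11, which is L ⇒ W
n=14: can move to 12, which is L ⇒ W
n=15: can move to 12, which is L ⇒ W
n=16: can move to 12, which is L ⇒ W
n=17: moves to 15(W), 14(W), 13(W), 10(W); every one is W ⇒ L
n=18: can move to 11, which is L ⇒ W
n=19: can move to 17, which is L ⇒ W
n=20: can move to 17, which is L ⇒ W
n=21: can move to 17, which is L ⇒ W
n=22: moves to 20(W), 19(W), 18(W), 15(W); every one is W ⇒ L
L entries with 0 ≤ n ≤ 22: n = 0, 1, 6, 11, 12, 17, 22; that makes 7.

7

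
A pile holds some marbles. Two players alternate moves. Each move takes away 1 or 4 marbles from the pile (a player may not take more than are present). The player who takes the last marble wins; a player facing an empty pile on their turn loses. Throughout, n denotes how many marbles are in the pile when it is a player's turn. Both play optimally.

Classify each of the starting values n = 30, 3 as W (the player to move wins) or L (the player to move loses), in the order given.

30: L, 3: W

Classify positions by backward induction: terminal positions (no move available) are L. From any other position, the mover wins iff some move reaches an L.
n=0: no move → L
n=1: can move to 0, which is L ⇒ W
n=2: the only move is to 1(W), a W ⇒ L
n=3: can move to 2, which is L ⇒ W
n=4: can move to 0, which is L ⇒ W
n=5: moves to 4(W), 1(W); every one is W ⇒ L
n=6: can move to 5, which is L ⇒ W
n=7: moves to 6(W), 3(W); every one is W ⇒ L
n=8: can move to 7, which is L ⇒ W
n=9: can move to 5, which is L ⇒ W
n=10: moves to 9(W), 6(W); every one is W ⇒ L
n=11: can move to 10, which is L ⇒ W
n=12: moves to 11(W), 8(W); every one is W ⇒ L
n=13: can move to 12, which is L ⇒ W
n=14: can move to 10, which is L ⇒ W
n=15: moves to 14(W), 11(W); every one is W ⇒ L
n=16: can move to 15, which is L ⇒ W
n=17: moves to 16(W), 13(W); every one is W ⇒ L
n=18: can move to 17, which is L ⇒ W
n=19: can move to 15, which is L ⇒ W
n=20: moves to 19(W), 16(W); every one is W ⇒ L
n=21: can move to 20, which is L ⇒ W
n=22: moves to 21(W), 18(W); every one is W ⇒ L
n=23: can move to 22, which is L ⇒ W
n=24: can move to 20, which is L ⇒ W
n=25: moves to 24(W), 21(W); every one is W ⇒ L
n=26: can move to 25, which is L ⇒ W
n=27: moves to 26(W), 23(W); every one is W ⇒ L
n=28: can move to 27, which is L ⇒ W
n=29: can move to 25, which is L ⇒ W
n=30: moves to 29(W), 26(W); every one is W ⇒ L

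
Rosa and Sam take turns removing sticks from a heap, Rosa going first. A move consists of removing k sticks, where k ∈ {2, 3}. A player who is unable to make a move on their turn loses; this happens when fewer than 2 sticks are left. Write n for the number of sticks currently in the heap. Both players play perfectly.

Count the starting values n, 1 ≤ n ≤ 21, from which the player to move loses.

Compute win/loss labels from the base case upward. A position with no move is L. Any other position is W if it can reach an L in one move, else L.
n=0: no move → L
n=1: no move → L
n=2: reaches L-position 0 → W
n=3: reaches L-position 1 → W
n=4: reaches L-position 1 → W
n=5: only reaches 3(W), 2(W), all W → L
n=6: only reaches 4(W), 3(W), all W → L
n=7: reaches L-position 5 → W
n=8: reaches L-position 6 → W
n=9: reaches L-position 6 → W
n=10: only reaches 8(W), 7(W), all W → L
n=11: only reaches 9(W), 8(W), all W → L
n=12: reaches L-position 10 → W
n=13: reaches L-position 11 → W
n=14: reaches L-position 11 → W
n=15: only reaches 13(W), 12(W), all W → L
n=16: only reaches 14(W), 13(W), all W → L
n=17: reaches L-position 15 → W
n=18: reaches L-position 16 → W
n=19: reaches L-position 16 → W
n=20: only reaches 18(W), 17(W), all W → L
n=21: only reaches 19(W), 18(W), all W → L
L entries with 1 ≤ n ≤ 21 (n=0 is outside the asked range and is not counted): n = 1, 5, 6, 10, 11, 15, 16, 20, 21; that makes 9.

9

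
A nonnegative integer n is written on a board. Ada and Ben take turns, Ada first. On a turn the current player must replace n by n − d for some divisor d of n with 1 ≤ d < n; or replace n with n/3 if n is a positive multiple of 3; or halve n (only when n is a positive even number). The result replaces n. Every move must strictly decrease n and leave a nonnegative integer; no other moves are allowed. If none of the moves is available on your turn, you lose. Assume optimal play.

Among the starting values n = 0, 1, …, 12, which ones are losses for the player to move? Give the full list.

0, 1, 4, 7, 9, 11

Classify positions by backward induction: terminal positions (no move available) are L. From any other position, the mover wins iff some move reaches an L.
n=0: no move → L
n=1: no move → L
n=2: reaches L-position 1 → W
n=3: reaches L-position 1 → W
n=4: only reaches 2(W), 3(W), all W → L
n=5: reaches L-position 4 → W
n=6: reaches L-position 4 → W
n=7: only reaches 6(W), which is W → L
n=8: reaches L-position 4 → W
n=9: only reaches 3(W), 6(W), 8(W), all W → L
n=10: reaches L-position 9 → W
n=11: only reaches 10(W), which is W → L
n=12: reaches L-position 4 → W
Reading off the rows marked L gives the requested list; there are 6 such values of n.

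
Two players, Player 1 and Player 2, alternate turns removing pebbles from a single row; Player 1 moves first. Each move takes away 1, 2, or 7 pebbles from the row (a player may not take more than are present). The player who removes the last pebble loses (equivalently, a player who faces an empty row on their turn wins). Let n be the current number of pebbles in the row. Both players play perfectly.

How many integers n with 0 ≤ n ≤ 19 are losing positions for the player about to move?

Use the standard recursion: the mover wins at a terminal position; elsewhere, the mover wins exactly when some move hands the opponent an L position.
n=0: no move; the opponent has just taken the last pebble and therefore loses → W
n=1: only reaches 0(W), which is W → L
n=2: reaches L-position 1 → W
n=3: reaches L-position 1 → W
n=4: only reaches 3(W), 2(W), all W → L
n=5: reaches L-position 4 → W
n=6: reaches L-position 4 → W
n=7: only reaches 6(W), 5(W), 0(W), all W → L
n=8: reaches L-position 7 → W
n=9: reaches L-position 7 → W
n=10: only reaches 9(W), 8(W), 3(W), all W → L
n=11: reaches L-position 10 → W
n=12: reaches L-position 10 → W
n=13: only reaches 12(W), 11(W), 6(W), all W → L
n=14: reaches L-position 13 → W
n=15: reaches L-position 13 → W
n=16: only reaches 15(W), 14(W), 9(W), all W → L
n=17: reaches L-position 16 → W
n=18: reaches L-position 16 → W
n=19: only reaches 18(W), 17(W), 12(W), all W → L
L entries with 0 ≤ n ≤ 19: n = 1, 4, 7, 10, 13, 16, 19; that makes 7.

7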